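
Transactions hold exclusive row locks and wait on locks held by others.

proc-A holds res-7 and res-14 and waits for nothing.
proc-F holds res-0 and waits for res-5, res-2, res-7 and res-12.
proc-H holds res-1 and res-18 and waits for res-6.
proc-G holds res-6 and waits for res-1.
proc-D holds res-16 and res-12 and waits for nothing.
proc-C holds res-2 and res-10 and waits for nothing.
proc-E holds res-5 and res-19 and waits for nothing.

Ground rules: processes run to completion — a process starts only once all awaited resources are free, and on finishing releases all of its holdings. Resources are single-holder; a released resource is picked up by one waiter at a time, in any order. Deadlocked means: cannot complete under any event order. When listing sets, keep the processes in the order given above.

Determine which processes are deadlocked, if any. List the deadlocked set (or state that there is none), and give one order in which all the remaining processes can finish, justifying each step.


Deadlocked set: proc-H and proc-G.
Key observation: proc-H -> proc-G -> proc-H is a circular wait — nothing in it can go first; no other process is dragged down with it.
One completion order for the rest: proc-A, proc-C, proc-E, proc-D, proc-F.
Walking it through:
  proc-A: no waits; runs immediately, freeing res-7 and res-14
  proc-C: no waits; runs immediately, freeing res-2 and res-10
  proc-E: no waits; runs immediately, freeing res-5 and res-19
  proc-D: no waits; runs immediately, freeing res-16 and res-12
  proc-F waits on res-5, res-2, res-7 and res-12 — all released -> runs and releases res-0


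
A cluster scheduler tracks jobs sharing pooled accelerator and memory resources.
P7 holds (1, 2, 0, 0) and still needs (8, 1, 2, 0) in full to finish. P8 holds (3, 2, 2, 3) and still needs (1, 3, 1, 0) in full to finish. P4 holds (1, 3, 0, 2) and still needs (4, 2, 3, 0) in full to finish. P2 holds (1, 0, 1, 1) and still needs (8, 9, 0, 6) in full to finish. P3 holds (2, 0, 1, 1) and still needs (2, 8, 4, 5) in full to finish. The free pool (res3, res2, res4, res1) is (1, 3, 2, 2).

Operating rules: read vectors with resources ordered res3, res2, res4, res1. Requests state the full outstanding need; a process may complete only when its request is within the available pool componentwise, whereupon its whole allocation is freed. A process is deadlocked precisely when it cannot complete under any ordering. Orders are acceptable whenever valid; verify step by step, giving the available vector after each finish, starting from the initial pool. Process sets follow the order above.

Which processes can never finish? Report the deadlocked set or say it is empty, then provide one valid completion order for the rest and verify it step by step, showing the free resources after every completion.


Deadlocked: P7 and P2.
Key observation: the wall is res3: completing P8, P4, P3 brings the pool only to (7, 8, 5, 8), and all the rest need more.
One completion order for the rest: P8, P4, P3. Check, step by step:
  pool = (1, 3, 2, 2)
  run P8 (needs (1, 3, 1, 0), free (1, 3, 2, 2)); after release of (3, 2, 2, 3) the pool is (4, 5, 4, 5)
  run P4 (needs (4, 2, 3, 0), free (4, 5, 4, 5)); after release of (1, 3, 0, 2) the pool is (5, 8, 4, 7)
  run P3 (needs (2, 8, 4, 5), free (5, 8, 4, 7)); after release of (2, 0, 1, 1) the pool is (7, 8, 5, 8)
The stuck group stays short no matter what:
  P7 cannot run: need (8, 1, 2, 0) vs free (7, 8, 5, 8) (insufficient res3)
  P2 cannot run: need (8, 9, 0, 6) vs free (7, 8, 5, 8) (insufficient res3 and res2)


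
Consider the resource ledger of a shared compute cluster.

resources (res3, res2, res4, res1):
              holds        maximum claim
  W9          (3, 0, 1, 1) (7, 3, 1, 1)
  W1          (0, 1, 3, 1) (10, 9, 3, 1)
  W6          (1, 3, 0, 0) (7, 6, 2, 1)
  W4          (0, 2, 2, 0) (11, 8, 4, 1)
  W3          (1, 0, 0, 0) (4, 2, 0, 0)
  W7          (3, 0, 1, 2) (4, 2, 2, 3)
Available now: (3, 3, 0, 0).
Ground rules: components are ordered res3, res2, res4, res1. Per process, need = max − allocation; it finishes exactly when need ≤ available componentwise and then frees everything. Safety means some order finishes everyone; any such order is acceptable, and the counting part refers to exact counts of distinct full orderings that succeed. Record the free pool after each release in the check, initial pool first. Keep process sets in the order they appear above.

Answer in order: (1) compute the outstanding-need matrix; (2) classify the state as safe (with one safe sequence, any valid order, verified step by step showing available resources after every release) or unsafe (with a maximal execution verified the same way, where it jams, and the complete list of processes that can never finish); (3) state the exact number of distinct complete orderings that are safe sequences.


(1) Need matrix, components ordered res3, res2, res4, res1:
  W9: (4, 3, 0, 0)
  W1: (10, 8, 0, 0)
  W6: (6, 3, 2, 1)
  W4: (11, 6, 2, 1)
  W3: (3, 2, 0, 0)
  W7: (1, 2, 1, 1)
(2) SAFE — a valid safe sequence is W3, W9, W7, W6, W4, W1.
Key observation: W3 is the earliest step where a requested resource binds exactly: need (3, 2, 0, 0), pool (3, 3, 0, 0) at its turn.
Check, step by step:
  pool = (3, 3, 0, 0)
  W3 needs (3, 2, 0, 0) <= (3, 3, 0, 0) -> finishes; pool += (1, 0, 0, 0) = (4, 3, 0, 0)
  W9 needs (4, 3, 0, 0) <= (4, 3, 0, 0) -> finishes; pool += (3, 0, 1, 1) = (7, 3, 1, 1)
  W7 needs (1, 2, 1, 1) <= (7, 3, 1, 1) -> finishes; pool += (3, 0, 1, 2) = (10, 3, 2, 3)
  W6 needs (6, 3, 2, 1) <= (10, 3, 2, 3) -> finishes; pool += (1, 3, 0, 0) = (11, 6, 2, 3)
  W4 needs (11, 6, 2, 1) <= (11, 6, 2, 3) -> finishes; pool += (0, 2, 2, 0) = (11, 8, 4, 3)
  W1 needs (10, 8, 0, 0) <= (11, 8, 4, 3) -> finishes; pool += (0, 1, 3, 1) = (11, 9, 7, 4)
(3) Exactly 1 of the possible complete orderings is a safe sequence.


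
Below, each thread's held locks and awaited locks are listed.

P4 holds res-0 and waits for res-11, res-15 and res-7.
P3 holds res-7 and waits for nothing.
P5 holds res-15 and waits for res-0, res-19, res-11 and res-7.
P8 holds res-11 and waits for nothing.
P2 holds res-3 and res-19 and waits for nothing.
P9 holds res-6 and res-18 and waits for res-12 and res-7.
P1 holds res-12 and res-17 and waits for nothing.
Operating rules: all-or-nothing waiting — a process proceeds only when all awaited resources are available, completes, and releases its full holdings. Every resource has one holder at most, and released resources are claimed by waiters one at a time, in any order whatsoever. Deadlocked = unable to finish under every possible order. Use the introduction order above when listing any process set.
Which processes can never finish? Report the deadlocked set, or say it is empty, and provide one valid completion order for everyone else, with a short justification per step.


Deadlocked set: P4 and P5.
Key observation: nobody on the ring P4 -> P5 -> P4 can start until another member finishes, which never happens; no other process is dragged down with it.
One completion order for the rest: P1, P8, P3, P2, P9.
Walking it through:
  run P1 (it waits on nothing); releases res-12 and res-17
  run P8 (it waits on nothing); releases res-11
  run P3 (it waits on nothing); releases res-7
  run P2 (it waits on nothing); releases res-3 and res-19
  P9 waits on res-12 and res-7 — all released -> runs and releases res-6 and res-18


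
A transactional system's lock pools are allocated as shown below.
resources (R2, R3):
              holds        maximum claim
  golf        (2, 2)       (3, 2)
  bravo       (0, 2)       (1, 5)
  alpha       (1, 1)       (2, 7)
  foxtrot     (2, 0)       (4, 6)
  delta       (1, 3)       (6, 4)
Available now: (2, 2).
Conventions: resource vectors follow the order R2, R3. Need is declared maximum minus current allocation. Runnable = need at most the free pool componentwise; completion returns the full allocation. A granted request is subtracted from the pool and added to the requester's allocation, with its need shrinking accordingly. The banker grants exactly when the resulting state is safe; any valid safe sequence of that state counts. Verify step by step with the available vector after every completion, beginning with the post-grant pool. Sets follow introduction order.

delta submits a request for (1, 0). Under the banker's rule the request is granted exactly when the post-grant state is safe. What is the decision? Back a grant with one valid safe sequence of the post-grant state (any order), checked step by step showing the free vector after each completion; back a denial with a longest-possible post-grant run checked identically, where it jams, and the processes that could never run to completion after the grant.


GRANT. The post-grant state is safe; one safe sequence: golf, bravo, alpha, delta, foxtrot.
Key observation: after the grant the pool drops to (1, 2), which still lets golf finish first and unwind the rest.
Step-by-step check of the post-grant state:
  pool = (1, 2)
  golf: need (1, 0) fits (1, 2); releases (2, 2), pool now (3, 4)
  bravo: need (1, 3) fits (3, 4); releases (0, 2), pool now (3, 6)
  alpha: need (1, 6) fits (3, 6); releases (1, 1), pool now (4, 7)
  delta: need (4, 1) fits (4, 7); releases (2, 3), pool now (6, 10)
  foxtrot: need (2, 6) fits (6, 10); releases (2, 0), pool now (8, 10)


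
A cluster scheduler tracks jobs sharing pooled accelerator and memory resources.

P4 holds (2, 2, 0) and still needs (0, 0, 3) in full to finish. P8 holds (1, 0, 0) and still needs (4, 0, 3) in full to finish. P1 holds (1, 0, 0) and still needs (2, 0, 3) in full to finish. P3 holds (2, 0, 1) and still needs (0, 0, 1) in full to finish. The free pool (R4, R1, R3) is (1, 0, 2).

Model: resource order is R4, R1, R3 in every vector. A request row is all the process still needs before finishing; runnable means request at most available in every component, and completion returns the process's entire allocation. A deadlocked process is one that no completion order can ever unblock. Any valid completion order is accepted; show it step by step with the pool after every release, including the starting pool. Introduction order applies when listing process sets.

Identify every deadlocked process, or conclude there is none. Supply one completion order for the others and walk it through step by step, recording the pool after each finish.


The deadlocked set is empty.
Key observation: P3 leads a chain of completions in which each release enables another process.
One completion order for the rest: P3, P4, P8, P1. Verifying each step:
  pool = (1, 0, 2)
  P3: need (0, 0, 1) fits (1, 0, 2); releases (2, 0, 1), pool now (3, 0, 3)
  P4: need (0, 0, 3) fits (3, 0, 3); releases (2, 2, 0), pool now (5, 2, 3)
  P8: need (4, 0, 3) fits (5, 2, 3); releases (1, 0, 0), pool now (6, 2, 3)
  P1: need (2, 0, 3) fits (6, 2, 3); releases (1, 0, 0), pool now (7, 2, 3)


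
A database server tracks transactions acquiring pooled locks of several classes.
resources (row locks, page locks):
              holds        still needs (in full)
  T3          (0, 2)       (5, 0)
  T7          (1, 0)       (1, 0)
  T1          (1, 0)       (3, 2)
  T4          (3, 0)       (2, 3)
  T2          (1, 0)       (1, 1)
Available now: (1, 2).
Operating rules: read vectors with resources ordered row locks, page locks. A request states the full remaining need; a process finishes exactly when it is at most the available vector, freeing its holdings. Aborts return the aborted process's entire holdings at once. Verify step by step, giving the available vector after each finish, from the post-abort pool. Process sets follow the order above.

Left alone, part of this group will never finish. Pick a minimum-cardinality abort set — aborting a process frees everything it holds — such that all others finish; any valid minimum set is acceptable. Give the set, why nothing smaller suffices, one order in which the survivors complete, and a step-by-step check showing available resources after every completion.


Abort T3.
Key observation: T4 could never have finished before the abort; with (0, 2) returned by T3, it fits at step 2.
Why nothing smaller works: aborting no one leaves the state deadlocked as given.
One survivor order: T2, T4, T1, T7. Walking it through (post-abort pool first):
  pool = (1, 4)
  run T2 (needs (1, 1), free (1, 4)); after release of (1, 0) the pool is (2, 4)
  run T4 (needs (2, 3), free (2, 4)); after release of (3, 0) the pool is (5, 4)
  run T1 (needs (3, 2), free (5, 4)); after release of (1, 0) the pool is (6, 4)
  run T7 (needs (1, 0), free (6, 4)); after release of (1, 0) the pool is (7, 4)


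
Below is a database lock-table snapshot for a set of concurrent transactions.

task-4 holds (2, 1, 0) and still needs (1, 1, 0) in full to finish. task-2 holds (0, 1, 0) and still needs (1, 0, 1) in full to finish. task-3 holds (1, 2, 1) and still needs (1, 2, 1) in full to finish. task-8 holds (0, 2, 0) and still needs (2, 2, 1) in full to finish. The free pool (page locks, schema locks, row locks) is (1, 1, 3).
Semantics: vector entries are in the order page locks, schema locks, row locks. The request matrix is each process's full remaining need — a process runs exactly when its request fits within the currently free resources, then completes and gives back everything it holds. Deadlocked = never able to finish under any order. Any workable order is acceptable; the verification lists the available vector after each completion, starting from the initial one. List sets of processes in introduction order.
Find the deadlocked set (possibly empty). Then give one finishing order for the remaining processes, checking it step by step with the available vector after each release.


The deadlocked set is empty.
Key observation: starting with task-4, each completion frees enough for the next — no one is permanently blocked.
The rest can finish in the order task-4, task-3, task-8, task-2. Walking it through:
  pool = (1, 1, 3)
  task-4: need (1, 1, 0) fits (1, 1, 3); releases (2, 1, 0), pool now (3, 2, 3)
  task-3: need (1, 2, 1) fits (3, 2, 3); releases (1, 2, 1), pool now (4, 4, 4)
  task-8: need (2, 2, 1) fits (4, 4, 4); releases (0, 2, 0), pool now (4, 6, 4)
  task-2: need (1, 0, 1) fits (4, 6, 4); releases (0, 1, 0), pool now (4, 7, 4)


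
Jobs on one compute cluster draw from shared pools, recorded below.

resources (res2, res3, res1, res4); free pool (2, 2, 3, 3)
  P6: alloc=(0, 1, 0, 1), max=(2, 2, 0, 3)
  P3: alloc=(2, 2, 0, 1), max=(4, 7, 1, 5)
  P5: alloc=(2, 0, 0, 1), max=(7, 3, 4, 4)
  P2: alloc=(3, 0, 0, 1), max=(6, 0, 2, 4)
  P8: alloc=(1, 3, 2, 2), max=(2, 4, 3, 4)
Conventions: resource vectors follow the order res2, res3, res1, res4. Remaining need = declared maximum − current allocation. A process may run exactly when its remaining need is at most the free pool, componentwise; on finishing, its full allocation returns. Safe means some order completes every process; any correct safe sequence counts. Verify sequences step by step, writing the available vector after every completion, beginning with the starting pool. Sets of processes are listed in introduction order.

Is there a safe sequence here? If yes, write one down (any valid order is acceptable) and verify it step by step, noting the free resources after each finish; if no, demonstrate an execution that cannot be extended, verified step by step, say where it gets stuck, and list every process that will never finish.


SAFE — a valid safe sequence is P8, P3, P6, P5, P2.
Key observation: the first exact fit in this order is P3 — it needs (2, 5, 1, 4) with (3, 5, 5, 5) free, meeting a requested resource to the last unit.
Walking it through:
  pool = (2, 2, 3, 3)
  P8: need (1, 1, 1, 2) fits (2, 2, 3, 3); releases (1, 3, 2, 2), pool now (3, 5, 5, 5)
  P3: need (2, 5, 1, 4) fits (3, 5, 5, 5); releases (2, 2, 0, 1), pool now (5, 7, 5, 6)
  P6: need (2, 1, 0, 2) fits (5, 7, 5, 6); releases (0, 1, 0, 1), pool now (5, 8, 5, 7)
  P5: need (5, 3, 4, 3) fits (5, 8, 5, 7); releases (2, 0, 0, 1), pool now (7, 8, 5, 8)
  P2: need (3, 0, 2, 3) fits (7, 8, 5, 8); releases (3, 0, 0, 1), pool now (10, 8, 5, 9)


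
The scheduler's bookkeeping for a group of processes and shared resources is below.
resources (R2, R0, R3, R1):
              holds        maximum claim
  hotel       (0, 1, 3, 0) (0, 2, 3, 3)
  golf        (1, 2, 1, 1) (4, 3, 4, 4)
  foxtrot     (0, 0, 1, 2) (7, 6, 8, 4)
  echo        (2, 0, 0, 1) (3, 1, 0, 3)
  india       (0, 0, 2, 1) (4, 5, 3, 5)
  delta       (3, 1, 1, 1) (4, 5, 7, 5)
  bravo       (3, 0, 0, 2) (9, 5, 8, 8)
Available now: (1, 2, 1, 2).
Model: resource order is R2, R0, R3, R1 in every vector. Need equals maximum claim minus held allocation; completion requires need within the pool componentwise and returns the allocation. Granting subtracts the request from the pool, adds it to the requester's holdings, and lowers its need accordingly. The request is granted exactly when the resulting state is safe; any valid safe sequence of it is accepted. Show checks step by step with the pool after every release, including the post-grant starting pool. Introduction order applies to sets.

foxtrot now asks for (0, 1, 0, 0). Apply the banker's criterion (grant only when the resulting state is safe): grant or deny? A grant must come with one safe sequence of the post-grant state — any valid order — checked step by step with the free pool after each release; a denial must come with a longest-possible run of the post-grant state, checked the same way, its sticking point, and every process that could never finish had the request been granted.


DENY: after the grant no complete ordering would exist.
Key observation: after echo, hotel, golf the pool peaks at (4, 4, 5, 4), and each blocked process is short somewhere: foxtrot on R2, R0, R3; india on R0; delta on R3; bravo on R2, R0, R3, R1.
After a pretend grant, a maximal execution: echo, hotel, golf — then nothing else fits. Walking it through:
  pool = (1, 1, 1, 2)
  echo needs (1, 1, 0, 2) <= (1, 1, 1, 2) -> finishes; pool += (2, 0, 0, 1) = (3, 1, 1, 3)
  hotel needs (0, 1, 0, 3) <= (3, 1, 1, 3) -> finishes; pool += (0, 1, 3, 0) = (3, 2, 4, 3)
  golf needs (3, 1, 3, 3) <= (3, 2, 4, 3) -> finishes; pool += (1, 2, 1, 1) = (4, 4, 5, 4)
  blocked: foxtrot wants (7, 5, 7, 2), pool (4, 4, 5, 4) — not enough R2, R0 and R3
  blocked: india wants (4, 5, 1, 4), pool (4, 4, 5, 4) — not enough R0
  blocked: delta wants (1, 4, 6, 4), pool (4, 4, 5, 4) — not enough R3
  blocked: bravo wants (6, 5, 8, 6), pool (4, 4, 5, 4) — not enough R2, R0, R3 and R1
Had the request been granted, foxtrot, india, delta and bravo could never finish.


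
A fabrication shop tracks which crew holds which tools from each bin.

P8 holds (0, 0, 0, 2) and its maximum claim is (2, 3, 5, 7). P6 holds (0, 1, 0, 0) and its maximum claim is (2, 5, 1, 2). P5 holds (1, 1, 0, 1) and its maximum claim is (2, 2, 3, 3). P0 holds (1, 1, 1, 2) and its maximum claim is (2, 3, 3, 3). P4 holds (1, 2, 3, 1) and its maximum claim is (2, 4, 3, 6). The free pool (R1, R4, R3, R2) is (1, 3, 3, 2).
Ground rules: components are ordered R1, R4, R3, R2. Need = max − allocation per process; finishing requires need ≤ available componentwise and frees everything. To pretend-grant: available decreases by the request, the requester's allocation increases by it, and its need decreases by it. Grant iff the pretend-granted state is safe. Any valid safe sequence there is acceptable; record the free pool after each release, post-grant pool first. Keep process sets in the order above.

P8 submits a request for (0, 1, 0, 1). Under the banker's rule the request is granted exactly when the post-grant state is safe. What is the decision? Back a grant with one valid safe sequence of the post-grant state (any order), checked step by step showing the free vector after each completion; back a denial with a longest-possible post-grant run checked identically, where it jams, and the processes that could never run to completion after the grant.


DENY. Granting would leave the state unsafe.
Key observation: after P0, P5, P6 the pool peaks at (3, 5, 4, 4), and each blocked process is short somewhere: P8 on R3; P4 on R2.
On the post-grant state, P0, P5, P6 is a maximal run — nothing extends it. Step-by-step check:
  pool = (1, 2, 3, 1)
  P0: need (1, 2, 2, 1) fits (1, 2, 3, 1); releases (1, 1, 1, 2), pool now (2, 3, 4, 3)
  P5: need (1, 1, 3, 2) fits (2, 3, 4, 3); releases (1, 1, 0, 1), pool now (3, 4, 4, 4)
  P6: need (2, 4, 1, 2) fits (3, 4, 4, 4); releases (0, 1, 0, 0), pool now (3, 5, 4, 4)
  blocked: P8 wants (2, 2, 5, 4), pool (3, 5, 4, 4) — not enough R3
  blocked: P4 wants (1, 2, 0, 5), pool (3, 5, 4, 4) — not enough R2
Had the request been granted, P8 and P4 could never finish.


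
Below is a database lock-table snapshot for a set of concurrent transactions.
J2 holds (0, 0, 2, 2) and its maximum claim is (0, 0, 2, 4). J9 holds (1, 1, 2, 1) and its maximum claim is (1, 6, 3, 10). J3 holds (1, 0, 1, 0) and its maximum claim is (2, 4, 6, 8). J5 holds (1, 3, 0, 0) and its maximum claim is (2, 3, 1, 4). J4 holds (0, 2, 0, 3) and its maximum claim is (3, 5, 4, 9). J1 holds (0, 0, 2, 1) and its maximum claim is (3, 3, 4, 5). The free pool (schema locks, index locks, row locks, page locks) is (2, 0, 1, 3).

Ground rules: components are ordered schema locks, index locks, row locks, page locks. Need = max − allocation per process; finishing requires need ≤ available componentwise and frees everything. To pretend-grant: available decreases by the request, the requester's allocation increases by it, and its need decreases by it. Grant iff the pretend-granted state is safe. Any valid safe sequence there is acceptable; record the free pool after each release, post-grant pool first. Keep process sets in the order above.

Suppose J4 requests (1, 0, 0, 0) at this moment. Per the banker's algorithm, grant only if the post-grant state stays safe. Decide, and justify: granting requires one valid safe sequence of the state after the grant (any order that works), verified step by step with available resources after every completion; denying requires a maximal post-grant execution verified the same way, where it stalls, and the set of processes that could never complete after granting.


DENY — the pretend-granted state is unsafe.
Key observation: after J2, J5 the pool peaks at (2, 3, 3, 5), and each blocked process is short somewhere: J9 on index locks, page locks; J3 on index locks, row locks, page locks; J4 on row locks, page locks; J1 on schema locks.
On the post-grant state, J2, J5 is a maximal run — nothing extends it. Check, step by step:
  pool = (1, 0, 1, 3)
  run J2 (needs (0, 0, 0, 2), free (1, 0, 1, 3)); after release of (0, 0, 2, 2) the pool is (1, 0, 3, 5)
  run J5 (needs (1, 0, 1, 4), free (1, 0, 3, 5)); after release of (1, 3, 0, 0) the pool is (2, 3, 3, 5)
  blocked: J9 wants (0, 5, 1, 9), pool (2, 3, 3, 5) — not enough index locks and page locks
  blocked: J3 wants (1, 4, 5, 8), pool (2, 3, 3, 5) — not enough index locks, row locks and page locks
  blocked: J4 wants (2, 3, 4, 6), pool (2, 3, 3, 5) — not enough row locks and page locks
  blocked: J1 wants (3, 3, 2, 4), pool (2, 3, 3, 5) — not enough schema locks
Had the request been granted, J9, J3, J4 and J1 could never finish.


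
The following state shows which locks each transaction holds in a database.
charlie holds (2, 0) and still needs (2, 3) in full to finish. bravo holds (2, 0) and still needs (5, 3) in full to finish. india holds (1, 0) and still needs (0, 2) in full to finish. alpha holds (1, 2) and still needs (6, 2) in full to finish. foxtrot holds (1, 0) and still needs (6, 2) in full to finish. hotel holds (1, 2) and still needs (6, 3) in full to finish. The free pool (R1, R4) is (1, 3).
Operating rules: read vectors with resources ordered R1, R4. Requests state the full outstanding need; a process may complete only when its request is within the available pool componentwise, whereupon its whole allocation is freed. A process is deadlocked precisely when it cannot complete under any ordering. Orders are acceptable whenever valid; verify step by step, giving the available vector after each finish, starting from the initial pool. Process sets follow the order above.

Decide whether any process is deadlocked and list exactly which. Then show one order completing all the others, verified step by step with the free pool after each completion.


The deadlocked set is bravo, alpha, foxtrot and hotel.
Key observation: even finishing india, charlie leaves just (4, 3) free — too little R1 for any of the remaining processes.
The rest can finish in the order india, charlie. Check, step by step:
  pool = (1, 3)
  india: need (0, 2) fits (1, 3); releases (1, 0), pool now (2, 3)
  charlie: need (2, 3) fits (2, 3); releases (2, 0), pool now (4, 3)
The blocked processes can never fit:
  bravo cannot run: need (5, 3) vs free (4, 3) (insufficient R1)
  alpha cannot run: need (6, 2) vs free (4, 3) (insufficient R1)
  foxtrot cannot run: need (6, 2) vs free (4, 3) (insufficient R1)
  hotel cannot run: need (6, 3) vs free (4, 3) (insufficient R1)


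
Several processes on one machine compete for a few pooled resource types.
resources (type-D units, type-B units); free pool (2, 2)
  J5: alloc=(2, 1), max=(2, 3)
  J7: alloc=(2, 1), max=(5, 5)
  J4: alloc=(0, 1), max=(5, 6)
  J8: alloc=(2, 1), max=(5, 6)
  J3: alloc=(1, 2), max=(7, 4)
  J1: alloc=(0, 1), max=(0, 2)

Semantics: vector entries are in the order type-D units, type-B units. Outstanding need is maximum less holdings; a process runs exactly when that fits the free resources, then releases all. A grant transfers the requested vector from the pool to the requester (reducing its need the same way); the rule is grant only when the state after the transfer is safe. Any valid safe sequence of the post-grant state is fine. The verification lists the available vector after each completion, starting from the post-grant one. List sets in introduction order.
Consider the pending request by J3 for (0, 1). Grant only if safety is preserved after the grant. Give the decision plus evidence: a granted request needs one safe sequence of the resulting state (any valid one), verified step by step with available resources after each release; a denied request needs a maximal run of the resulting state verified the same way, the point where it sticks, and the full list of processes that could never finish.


DENY — the pretend-granted state is unsafe.
Key observation: after J1, J5 the pool peaks at (4, 3), and each blocked process is short somewhere: J7 on type-B units; J4 on type-D units, type-B units; J8 on type-B units; J3 on type-D units.
After a pretend grant, a maximal execution: J1, J5 — then nothing else fits. Walking it through:
  pool = (2, 1)
  J1 needs (0, 1) <= (2, 1) -> finishes; pool += (0, 1) = (2, 2)
  J5 needs (0, 2) <= (2, 2) -> finishes; pool += (2, 1) = (4, 3)
  blocked: J7 wants (3, 4), pool (4, 3) — not enough type-B units
  blocked: J4 wants (5, 5), pool (4, 3) — not enough type-D units and type-B units
  blocked: J8 wants (3, 5), pool (4, 3) — not enough type-B units
  blocked: J3 wants (6, 1), pool (4, 3) — not enough type-D units
Processes that could never finish after the grant: J7, J4, J8 and J3.


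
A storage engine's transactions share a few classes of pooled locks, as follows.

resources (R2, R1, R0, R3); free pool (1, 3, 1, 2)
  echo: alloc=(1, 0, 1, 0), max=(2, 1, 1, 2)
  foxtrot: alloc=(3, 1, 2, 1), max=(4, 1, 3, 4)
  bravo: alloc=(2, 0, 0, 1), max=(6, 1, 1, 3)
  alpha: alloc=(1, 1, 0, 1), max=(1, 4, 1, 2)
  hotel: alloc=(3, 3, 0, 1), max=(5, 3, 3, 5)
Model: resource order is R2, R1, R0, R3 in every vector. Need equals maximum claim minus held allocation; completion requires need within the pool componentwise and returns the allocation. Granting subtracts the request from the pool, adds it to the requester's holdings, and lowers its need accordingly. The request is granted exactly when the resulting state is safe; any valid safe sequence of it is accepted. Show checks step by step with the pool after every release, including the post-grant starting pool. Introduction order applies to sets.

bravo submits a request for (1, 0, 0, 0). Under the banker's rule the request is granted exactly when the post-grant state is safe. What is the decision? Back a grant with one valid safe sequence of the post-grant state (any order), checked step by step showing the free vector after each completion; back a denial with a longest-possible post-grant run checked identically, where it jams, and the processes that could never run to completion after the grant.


GRANT. The post-grant state is safe; one safe sequence: alpha, foxtrot, echo, hotel, bravo.
Key observation: granting shrinks the pool to (0, 3, 1, 2), yet alpha still fits and the chain goes through.
Verifying the post-grant state step by step:
  pool = (0, 3, 1, 2)
  run alpha (needs (0, 3, 1, 1), free (0, 3, 1, 2)); after release of (1, 1, 0, 1) the pool is (1, 4, 1, 3)
  run foxtrot (needs (1, 0, 1, 3), free (1, 4, 1, 3)); after release of (3, 1, 2, 1) the pool is (4, 5, 3, 4)
  run echo (needs (1, 1, 0, 2), free (4, 5, 3, 4)); after release of (1, 0, 1, 0) the pool is (5, 5, 4, 4)
  run hotel (needs (2, 0, 3, 4), free (5, 5, 4, 4)); after release of (3, 3, 0, 1) the pool is (8, 8, 4, 5)
  run bravo (needs (3, 1, 1, 2), free (8, 8, 4, 5)); after release of (3, 0, 0, 1) the pool is (11, 8, 4, 6)


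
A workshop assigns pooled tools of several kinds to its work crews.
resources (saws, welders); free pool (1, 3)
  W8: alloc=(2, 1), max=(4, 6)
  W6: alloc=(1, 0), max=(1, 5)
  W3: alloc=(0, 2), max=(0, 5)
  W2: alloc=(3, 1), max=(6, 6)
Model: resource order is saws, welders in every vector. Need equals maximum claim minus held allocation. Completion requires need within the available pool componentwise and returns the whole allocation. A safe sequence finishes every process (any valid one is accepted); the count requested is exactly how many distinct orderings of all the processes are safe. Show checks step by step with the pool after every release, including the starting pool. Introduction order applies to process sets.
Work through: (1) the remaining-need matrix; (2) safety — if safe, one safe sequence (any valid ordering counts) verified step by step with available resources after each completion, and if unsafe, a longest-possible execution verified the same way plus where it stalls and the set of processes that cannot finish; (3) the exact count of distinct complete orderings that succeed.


(1) Remaining need (order saws, welders):
  W8: (2, 5)
  W6: (0, 5)
  W3: (0, 3)
  W2: (3, 5)
(2) SAFE — a valid safe sequence is W3, W6, W8, W2.
Key observation: at W3 the run first touches a limit — (0, 3) against (1, 3), exact on a resource it actually requests.
Verifying each step:
  pool = (1, 3)
  W3 needs (0, 3) <= (1, 3) -> finishes; pool += (0, 2) = (1, 5)
  W6 needs (0, 5) <= (1, 5) -> finishes; pool += (1, 0) = (2, 5)
  W8 needs (2, 5) <= (2, 5) -> finishes; pool += (2, 1) = (4, 6)
  W2 needs (3, 5) <= (4, 6) -> finishes; pool += (3, 1) = (7, 7)
(3) The exact count: 1 of the possible complete orderings is a safe sequence.


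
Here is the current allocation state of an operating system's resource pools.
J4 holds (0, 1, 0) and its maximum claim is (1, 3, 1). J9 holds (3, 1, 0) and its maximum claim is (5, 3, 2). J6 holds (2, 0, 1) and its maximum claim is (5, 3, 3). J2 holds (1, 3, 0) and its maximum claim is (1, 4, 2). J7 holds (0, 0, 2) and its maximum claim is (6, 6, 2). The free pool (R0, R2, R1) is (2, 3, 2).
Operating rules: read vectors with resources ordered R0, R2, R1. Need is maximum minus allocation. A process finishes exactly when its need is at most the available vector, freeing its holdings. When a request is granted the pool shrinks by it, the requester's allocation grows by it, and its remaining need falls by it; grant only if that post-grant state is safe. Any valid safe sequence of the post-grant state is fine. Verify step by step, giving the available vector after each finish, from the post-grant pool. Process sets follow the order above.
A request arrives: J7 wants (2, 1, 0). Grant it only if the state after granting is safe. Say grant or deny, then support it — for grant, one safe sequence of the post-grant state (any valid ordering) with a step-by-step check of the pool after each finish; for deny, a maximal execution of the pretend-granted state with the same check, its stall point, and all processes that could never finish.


DENY. Granting would leave the state unsafe.
Key observation: even finishing J2, J4 leaves just (1, 6, 2) free — too little R0 for any of the remaining processes.
Pretend the grant happened; the run J2, J4 goes as far as possible. Step-by-step check:
  pool = (0, 2, 2)
  J2 needs (0, 1, 2) <= (0, 2, 2) -> finishes; pool += (1, 3, 0) = (1, 5, 2)
  J4 needs (1, 2, 1) <= (1, 5, 2) -> finishes; pool += (0, 1, 0) = (1, 6, 2)
  blocked: J9 wants (2, 2, 2), pool (1, 6, 2) — not enough R0
  blocked: J6 wants (3, 3, 2), pool (1, 6, 2) — not enough R0
  blocked: J7 wants (4, 5, 0), pool (1, 6, 2) — not enough R0
Processes that could never finish after the grant: J9, J6 and J7.


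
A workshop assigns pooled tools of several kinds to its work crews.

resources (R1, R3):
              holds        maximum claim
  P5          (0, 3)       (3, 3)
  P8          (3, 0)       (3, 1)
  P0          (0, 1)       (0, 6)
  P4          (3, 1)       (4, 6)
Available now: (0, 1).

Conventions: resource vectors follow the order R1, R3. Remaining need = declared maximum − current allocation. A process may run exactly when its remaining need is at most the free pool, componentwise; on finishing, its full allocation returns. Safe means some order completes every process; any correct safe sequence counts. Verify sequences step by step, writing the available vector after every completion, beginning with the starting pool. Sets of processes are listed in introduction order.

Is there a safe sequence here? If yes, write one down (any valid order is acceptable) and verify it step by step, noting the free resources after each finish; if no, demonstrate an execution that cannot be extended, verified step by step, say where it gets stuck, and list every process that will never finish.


UNSAFE.
Key observation: the pool after P8, P5 is (3, 4); every surviving request exceeds it in R3, so progress ends there.
The run P8, P5 cannot be extended any further. Verifying each step:
  pool = (0, 1)
  run P8 (needs (0, 1), free (0, 1)); after release of (3, 0) the pool is (3, 1)
  run P5 (needs (3, 0), free (3, 1)); after release of (0, 3) the pool is (3, 4)
  blocked: P0 wants (0, 5), pool (3, 4) — not enough R3
  blocked: P4 wants (1, 5), pool (3, 4) — not enough R3
Processes that can never finish: P0 and P4.


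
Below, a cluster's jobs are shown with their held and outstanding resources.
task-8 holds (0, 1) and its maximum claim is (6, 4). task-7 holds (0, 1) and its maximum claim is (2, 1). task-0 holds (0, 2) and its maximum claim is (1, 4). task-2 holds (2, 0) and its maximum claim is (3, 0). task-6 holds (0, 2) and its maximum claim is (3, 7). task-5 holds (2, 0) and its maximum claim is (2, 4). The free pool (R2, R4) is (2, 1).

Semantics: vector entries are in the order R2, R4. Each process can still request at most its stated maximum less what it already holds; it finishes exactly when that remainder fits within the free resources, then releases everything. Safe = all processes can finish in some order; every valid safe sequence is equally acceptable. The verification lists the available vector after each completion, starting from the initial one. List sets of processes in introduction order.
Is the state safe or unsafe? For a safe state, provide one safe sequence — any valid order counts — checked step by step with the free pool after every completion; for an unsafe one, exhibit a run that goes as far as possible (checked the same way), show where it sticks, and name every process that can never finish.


SAFE, for example via the order task-2, task-7, task-0, task-5, task-8, task-6.
Key observation: at task-0 the run first touches a limit — (1, 2) against (4, 2), exact on a resource it actually requests.
Step-by-step check:
  pool = (2, 1)
  task-2 needs (1, 0) <= (2, 1) -> finishes; pool += (2, 0) = (4, 1)
  task-7 needs (2, 0) <= (4, 1) -> finishes; pool += (0, 1) = (4, 2)
  task-0 needs (1, 2) <= (4, 2) -> finishes; pool += (0, 2) = (4, 4)
  task-5 needs (0, 4) <= (4, 4) -> finishes; pool += (2, 0) = (6, 4)
  task-8 needs (6, 3) <= (6, 4) -> finishes; pool += (0, 1) = (6, 5)
  task-6 needs (3, 5) <= (6, 5) -> finishes; pool += (0, 2) = (6, 7)


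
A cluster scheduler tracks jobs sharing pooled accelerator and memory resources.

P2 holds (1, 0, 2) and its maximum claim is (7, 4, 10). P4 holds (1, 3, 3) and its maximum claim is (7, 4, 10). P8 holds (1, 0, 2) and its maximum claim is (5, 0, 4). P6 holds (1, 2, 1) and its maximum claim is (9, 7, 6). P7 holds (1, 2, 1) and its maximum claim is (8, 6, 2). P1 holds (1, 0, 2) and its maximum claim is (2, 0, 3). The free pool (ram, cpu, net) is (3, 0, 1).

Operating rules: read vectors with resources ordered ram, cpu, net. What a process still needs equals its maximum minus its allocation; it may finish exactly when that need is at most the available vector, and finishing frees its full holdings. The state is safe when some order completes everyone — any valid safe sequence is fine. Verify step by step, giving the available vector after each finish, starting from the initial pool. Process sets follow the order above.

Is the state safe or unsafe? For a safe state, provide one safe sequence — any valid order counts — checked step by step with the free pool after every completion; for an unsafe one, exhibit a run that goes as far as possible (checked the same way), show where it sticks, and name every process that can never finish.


UNSAFE.
Key observation: ram is the bottleneck — with P1, P8 done the pool holds (5, 0, 5), short of every remaining need.
A maximal execution: P1, P8 — then nothing else fits. Verifying each step:
  pool = (3, 0, 1)
  run P1 (needs (1, 0, 1), free (3, 0, 1)); after release of (1, 0, 2) the pool is (4, 0, 3)
  run P8 (needs (4, 0, 2), free (4, 0, 3)); after release of (1, 0, 2) the pool is (5, 0, 5)
  P2 cannot run: need (6, 4, 8) vs free (5, 0, 5) (insufficient ram, cpu and net)
  P4 cannot run: need (6, 1, 7) vs free (5, 0, 5) (insufficient ram, cpu and net)
  P6 cannot run: need (8, 5, 5) vs free (5, 0, 5) (insufficient ram and cpu)
  P7 cannot run: need (7, 4, 1) vs free (5, 0, 5) (insufficient ram and cpu)
Processes that can never finish: P2, P4, P6 and P7.


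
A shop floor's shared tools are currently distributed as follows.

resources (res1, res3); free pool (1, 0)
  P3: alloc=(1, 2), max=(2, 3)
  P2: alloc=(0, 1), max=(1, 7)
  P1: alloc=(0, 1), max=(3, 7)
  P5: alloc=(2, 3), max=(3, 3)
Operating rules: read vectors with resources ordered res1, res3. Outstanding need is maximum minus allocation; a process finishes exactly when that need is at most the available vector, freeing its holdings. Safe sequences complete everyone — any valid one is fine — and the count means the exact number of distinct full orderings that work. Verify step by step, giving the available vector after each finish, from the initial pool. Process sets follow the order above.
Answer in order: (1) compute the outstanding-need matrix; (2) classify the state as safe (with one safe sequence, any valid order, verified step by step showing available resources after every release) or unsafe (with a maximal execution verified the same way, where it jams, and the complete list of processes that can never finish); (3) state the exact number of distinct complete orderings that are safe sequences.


(1) Need matrix, components ordered res1, res3:
  P3: (1, 1)
  P2: (1, 6)
  P1: (3, 6)
  P5: (1, 0)
(2) UNSAFE.
Key observation: once P5, P3 finish, the pool peaks at (4, 5) — and every remaining process still needs more res3 than that.
Going as far as possible: P5, P3; after that, nothing fits. Walking it through:
  pool = (1, 0)
  P5 needs (1, 0) <= (1, 0) -> finishes; pool += (2, 3) = (3, 3)
  P3 needs (1, 1) <= (3, 3) -> finishes; pool += (1, 2) = (4, 5)
  P2 cannot run: need (1, 6) vs free (4, 5) (insufficient res3)
  P1 cannot run: need (3, 6) vs free (4, 5) (insufficient res3)
Permanently blocked: P2 and P1.
(3) Exactly 0 of the possible complete orderings are safe sequences.
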